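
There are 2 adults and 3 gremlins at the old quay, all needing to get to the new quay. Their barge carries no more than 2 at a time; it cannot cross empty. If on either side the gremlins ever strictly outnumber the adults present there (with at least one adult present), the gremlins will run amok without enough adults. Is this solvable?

The gremlins already outnumber the adults at the old quay before anyone moves, so the starting position itself is disallowed.

No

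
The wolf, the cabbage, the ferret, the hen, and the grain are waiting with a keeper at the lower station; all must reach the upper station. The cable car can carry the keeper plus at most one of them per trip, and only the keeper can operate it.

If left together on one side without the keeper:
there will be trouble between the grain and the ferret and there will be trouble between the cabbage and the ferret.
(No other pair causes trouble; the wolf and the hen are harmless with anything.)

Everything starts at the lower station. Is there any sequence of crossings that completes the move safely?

Yes

1. Keeper goes to the upper station with the ferret.
2. Keeper goes back to the lower station alone.
3. Keeper goes to the upper station with the wolf.
4. Keeper goes back to the lower station alone.
5. Keeper goes to the upper station with the cabbage.
6. Keeper goes back to the lower station with the ferret.
7. Keeper goes to the upper station with the grain.
8. Keeper goes back to the lower station alone.
9. Keeper goes to the upper station with the hen.
10. Keeper goes back to the lower station alone.
11. Keeper goes to the upper station with the ferret.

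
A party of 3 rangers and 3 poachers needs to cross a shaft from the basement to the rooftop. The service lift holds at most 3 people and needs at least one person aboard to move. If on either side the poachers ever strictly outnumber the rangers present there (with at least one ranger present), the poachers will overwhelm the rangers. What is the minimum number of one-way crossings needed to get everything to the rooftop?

Counting alone: each trip to the rooftop takes at most 3 across and each return brings at least 1 back, so after t trips out (and t−1 returns) at most 3t − (t−1) of the 6 are across; that first reaches 6 at t = 3, so at least 5 crossings are needed.
The plan below uses exactly 5 crossings, so it is optimal:
1. 2 poachers → the rooftop.  (the basement: 3R 1P; the rooftop: 0R 2P)
2. 1 poacher ← the basement.  (the basement: 3R 2P; the rooftop: 0R 1P)
3. 3 rangers → the rooftop.  (the basement: 0R 2P; the rooftop: 3R 1P)
4. 1 poacher ← the basement.  (the basement: 0R 3P; the rooftop: 3R 0P)
5. 3 poachers → the rooftop.  (the basement: 0R 0P; the rooftop: 3R 3P)

5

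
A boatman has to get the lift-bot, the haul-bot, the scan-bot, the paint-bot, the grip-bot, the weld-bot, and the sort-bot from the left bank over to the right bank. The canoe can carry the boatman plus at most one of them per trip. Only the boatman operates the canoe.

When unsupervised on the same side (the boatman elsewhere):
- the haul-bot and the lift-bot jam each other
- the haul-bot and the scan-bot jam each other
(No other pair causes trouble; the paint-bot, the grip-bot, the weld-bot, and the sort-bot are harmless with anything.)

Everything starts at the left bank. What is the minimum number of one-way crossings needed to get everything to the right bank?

Counting alone: the boatman can take at most 1 across per trip to the right bank, so moving all 7 needs at least 7 loaded trips out, with a return between consecutive ones — at least 13 crossings.
The safety rule pushes this higher. Following every safe sequence of crossings, the most of the 7 that can be at the right bank as the canoe arrives there on crossing 13 is 6 — never all 7.
So no plan with fewer than 15 crossings exists, and this one achieves 15:
1. Boatman goes to the right bank with the haul-bot.
2. Boatman goes back to the left bank alone.
3. Boatman goes to the right bank with the lift-bot.
4. Boatman goes back to the left bank with the haul-bot.
5. Boatman goes to the right bank with the scan-bot.
6. Boatman goes back to the left bank alone.
7. Boatman goes to the right bank with the paint-bot.
8. Boatman goes back to the left bank alone.
9. Boatman goes to the right bank with the grip-bot.
10. Boatman goes back to the left bank alone.
11. Boatman goes to the right bank with the weld-bot.
12. Boatman goes back to the left bank alone.
13. Boatman goes to the right bank with the sort-bot.
14. Boatman goes back to the left bank alone.
15. Boatman goes to the right bank with the haul-bot.

15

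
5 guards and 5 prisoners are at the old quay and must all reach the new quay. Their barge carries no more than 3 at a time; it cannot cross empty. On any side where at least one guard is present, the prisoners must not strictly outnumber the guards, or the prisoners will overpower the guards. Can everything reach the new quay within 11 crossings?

Yes — this plan uses 11 crossings (≤ 11):
1. 2 prisoners → the new quay.  (the old quay: 5G 3P; the new quay: 0G 2P)
2. 1 prisoner ← the old quay.  (the old quay: 5G 4P; the new quay: 0G 1P)
3. 3 prisoners → the new quay.  (the old quay: 5G 1P; the new quay: 0G 4P)
4. 1 prisoner ← the old quay.  (the old quay: 5G 2P; the new quay: 0G 3P)
5. 3 guards → the new quay.  (the old quay: 2G 2P; the new quay: 3G 3P)
6. 1 guard and 1 prisoner ← the old quay.  (the old quay: 3G 3P; the new quay: 2G 2P)
7. 3 guards → the new quay.  (the old quay: 0G 3P; the new quay: 5G 2P)
8. 1 prisoner ← the old quay.  (the old quay: 0G 4P; the new quay: 5G 1P)
9. 2 prisoners → the new quay.  (the old quay: 0G 2P; the new quay: 5G 3P)
10. 1 prisoner ← the old quay.  (the old quay: 0G 3P; the new quay: 5G 2P)
11. 3 prisoners → the new quay.  (the old quay: 0G 0P; the new quay: 5G 5P)

Yes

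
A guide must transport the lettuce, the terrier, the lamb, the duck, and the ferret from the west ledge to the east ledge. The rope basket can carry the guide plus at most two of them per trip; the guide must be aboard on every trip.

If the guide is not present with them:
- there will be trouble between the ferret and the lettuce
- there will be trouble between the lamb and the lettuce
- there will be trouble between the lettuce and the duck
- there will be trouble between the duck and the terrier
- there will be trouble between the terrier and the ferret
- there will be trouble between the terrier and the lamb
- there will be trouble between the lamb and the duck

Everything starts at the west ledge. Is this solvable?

Whatever the first load, the items left behind include a forbidden pair without the guide. No opening move is safe, so no plan exists.

No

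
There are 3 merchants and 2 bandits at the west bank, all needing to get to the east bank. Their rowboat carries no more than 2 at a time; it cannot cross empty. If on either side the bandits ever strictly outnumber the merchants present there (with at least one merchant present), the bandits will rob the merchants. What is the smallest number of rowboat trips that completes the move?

7

Counting alone: each trip to the east bank takes at most 2 across and each return brings at least 1 back, so after t trips out (and t−1 returns) at most 2t − (t−1) of the 5 are across; that first reaches 5 at t = 4, so at least 7 crossings are needed.
The plan below uses exactly 7 crossings, so it is optimal:
1. 2 bandits → the east bank.  (the west bank: 3M 0B; the east bank: 0M 2B)
2. 1 bandit ← the west bank.  (the west bank: 3M 1B; the east bank: 0M 1B)
3. 2 merchants → the east bank.  (the west bank: 1M 1B; the east bank: 2M 1B)
4. 1 merchant ← the west bank.  (the west bank: 2M 1B; the east bank: 1M 1B)
5. 1 merchant and 1 bandit → the east bank.  (the west bank: 1M 0B; the east bank: 2M 2B)
6. 1 bandit ← the west bank.  (the west bank: 1M 1B; the east bank: 2M 1B)
7. 1 merchant and 1 bandit → the east bank.  (the west bank: 0M 0B; the east bank: 3M 2B)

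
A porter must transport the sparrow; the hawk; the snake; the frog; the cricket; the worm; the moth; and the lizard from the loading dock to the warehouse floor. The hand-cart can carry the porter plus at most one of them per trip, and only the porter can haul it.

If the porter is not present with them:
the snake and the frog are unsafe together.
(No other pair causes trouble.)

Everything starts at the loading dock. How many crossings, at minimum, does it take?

15

Counting alone: the porter can take at most 1 across per trip to the warehouse floor, so moving all 8 needs at least 8 loaded trips out, with a return between consecutive ones — at least 15 crossings.
The plan below uses exactly 15 crossings, so it is optimal:
1. Porter goes to the warehouse floor with the snake.
2. Porter goes back to the loading dock alone.
3. Porter goes to the warehouse floor with the sparrow.
4. Porter goes back to the loading dock alone.
5. Porter goes to the warehouse floor with the hawk.
6. Porter goes back to the loading dock alone.
7. Porter goes to the warehouse floor with the cricket.
8. Porter goes back to the loading dock alone.
9. Porter goes to the warehouse floor with the worm.
10. Porter goes back to the loading dock alone.
11. Porter goes to the warehouse floor with the moth.
12. Porter goes back to the loading dock alone.
13. Porter goes to the warehouse floor with the lizard.
14. Porter goes back to the loading dock alone.
15. Porter goes to the warehouse floor with the frog.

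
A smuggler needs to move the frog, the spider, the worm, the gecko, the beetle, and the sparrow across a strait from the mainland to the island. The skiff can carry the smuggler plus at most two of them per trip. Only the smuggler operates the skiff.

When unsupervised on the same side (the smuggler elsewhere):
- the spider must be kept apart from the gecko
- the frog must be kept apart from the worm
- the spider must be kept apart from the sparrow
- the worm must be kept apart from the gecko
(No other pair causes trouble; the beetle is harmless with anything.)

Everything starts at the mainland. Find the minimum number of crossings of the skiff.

7

Counting alone: the smuggler can take at most 2 across per trip to the island, so moving all 6 needs at least 3 loaded trips out, with a return between consecutive ones — at least 5 crossings.
The safety rule pushes this higher. Following every safe sequence of crossings, the most of the 6 that can be at the island as the skiff arrives there on crossing 5 is 5 — never all 6.
So no plan with fewer than 7 crossings exists, and this one achieves 7:
1. Smuggler goes to the island with the spider and the worm.  [the mainland: the beetle, the frog, the gecko, the sparrow | the island: the spider, the worm]
2. Smuggler goes back to the mainland alone.  [the mainland: the beetle, the frog, the gecko, the sparrow | the island: the spider, the worm]
3. Smuggler goes to the island with the frog and the gecko.  [the mainland: the beetle, the sparrow | the island: the frog, the gecko, the spider, the worm]
4. Smuggler goes back to the mainland with the spider and the worm.  [the mainland: the beetle, the sparrow, the spider, the worm | the island: the frog, the gecko]
5. Smuggler goes to the island with the beetle and the sparrow.  [the mainland: the spider, the worm | the island: the beetle, the frog, the gecko, the sparrow]
6. Smuggler goes back to the mainland alone.  [the mainland: the spider, the worm | the island: the beetle, the frog, the gecko, the sparrow]
7. Smuggler goes to the island with the spider and the worm.  [the mainland: — | the island: the beetle, the frog, the gecko, the sparrow, the spider, the worm]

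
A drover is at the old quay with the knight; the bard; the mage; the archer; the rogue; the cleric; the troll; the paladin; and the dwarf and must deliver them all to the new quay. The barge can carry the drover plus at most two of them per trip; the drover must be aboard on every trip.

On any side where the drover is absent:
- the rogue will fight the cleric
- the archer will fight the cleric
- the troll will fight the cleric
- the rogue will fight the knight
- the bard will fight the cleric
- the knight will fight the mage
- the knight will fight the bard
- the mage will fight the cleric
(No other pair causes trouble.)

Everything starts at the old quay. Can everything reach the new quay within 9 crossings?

Counting alone: the drover can take at most 2 across per trip to the new quay, so moving all 9 needs at least 5 loaded trips out, with a return between consecutive ones — at least 9 crossings.
The safety rule pushes this higher. Following every safe sequence of crossings, the most of the 9 that can be at the new quay as the barge arrives there on crossing 9 is 7 — never all 9.
So the move cannot be finished within 9 crossings. (The shortest complete plan takes 11:)
1. Drover goes to the new quay with the cleric and the knight.
2. Drover goes back to the old quay alone.
3. Drover goes to the new quay with the bard and the mage.
4. Drover goes back to the old quay with the cleric and the knight.
5. Drover goes to the new quay with the cleric and the rogue.
6. Drover goes back to the old quay with the cleric.
7. Drover goes to the new quay with the archer and the troll.
8. Drover goes back to the old quay alone.
9. Drover goes to the new quay with the dwarf and the paladin.
10. Drover goes back to the old quay alone.
11. Drover goes to the new quay with the cleric and the knight.

No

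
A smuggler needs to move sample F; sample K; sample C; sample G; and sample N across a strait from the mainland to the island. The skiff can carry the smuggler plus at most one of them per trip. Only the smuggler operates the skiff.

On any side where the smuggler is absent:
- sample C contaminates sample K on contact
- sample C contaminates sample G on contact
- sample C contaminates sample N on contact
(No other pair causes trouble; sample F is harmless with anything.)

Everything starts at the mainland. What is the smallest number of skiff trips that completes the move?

impossible

Following every safe sequence of crossings from the start, the most of the 5 that can be at the island as the skiff arrives there on crossings 1, 3, 5 is 1, 2, 3 respectively; the best ever achieved is 3 of 5.
From crossing 7 on, no configuration arises that was not already reachable earlier: only 18 distinct safe configurations (who is on which side, and where the skiff is) can ever be reached, none of them has everyone across, and every continuation just revisits them. So no valid plan exists.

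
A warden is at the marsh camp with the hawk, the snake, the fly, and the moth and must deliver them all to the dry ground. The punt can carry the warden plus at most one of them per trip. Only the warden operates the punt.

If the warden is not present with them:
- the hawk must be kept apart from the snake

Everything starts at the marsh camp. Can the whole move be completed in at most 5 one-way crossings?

No

Counting alone: the warden can take at most 1 across per trip to the dry ground, so moving all 4 needs at least 4 loaded trips out, with a return between consecutive ones — at least 7 crossings.
Since 5 < 7, 5 crossings cannot be enough. (The shortest complete plan in fact takes 7:)
1. Warden goes to the dry ground with the hawk.  [the marsh camp: the fly, the moth, the snake | the dry ground: the hawk]
2. Warden goes back to the marsh camp alone.  [the marsh camp: the fly, the moth, the snake | the dry ground: the hawk]
3. Warden goes to the dry ground with the fly.  [the marsh camp: the moth, the snake | the dry ground: the fly, the hawk]
4. Warden goes back to the marsh camp alone.  [the marsh camp: the moth, the snake | the dry ground: the fly, the hawk]
5. Warden goes to the dry ground with the moth.  [the marsh camp: the snake | the dry ground: the fly, the hawk, the moth]
6. Warden goes back to the marsh camp alone.  [the marsh camp: the snake | the dry ground: the fly, the hawk, the moth]
7. Warden goes to the dry ground with the snake.  [the marsh camp: — | the dry ground: the fly, the hawk, the moth, the snake]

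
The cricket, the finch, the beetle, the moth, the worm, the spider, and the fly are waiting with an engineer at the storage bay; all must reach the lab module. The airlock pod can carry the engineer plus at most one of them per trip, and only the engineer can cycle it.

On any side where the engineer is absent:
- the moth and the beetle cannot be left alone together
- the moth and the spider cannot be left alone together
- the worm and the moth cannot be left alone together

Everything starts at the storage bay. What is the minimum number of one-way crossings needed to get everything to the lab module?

impossible

Following every safe sequence of crossings from the start, the most of the 7 that can be at the lab module as the airlock pod arrives there on crossings 1, 3, 5, 7, 9 is 1, 2, 3, 4, 5 respectively; the best ever achieved is 5 of 7.
From crossing 11 on, no configuration arises that was not already reachable earlier: only 72 distinct safe configurations (who is on which side, and where the airlock pod is) can ever be reached, none of them has everyone across, and every continuation just revisits them. So no valid plan exists.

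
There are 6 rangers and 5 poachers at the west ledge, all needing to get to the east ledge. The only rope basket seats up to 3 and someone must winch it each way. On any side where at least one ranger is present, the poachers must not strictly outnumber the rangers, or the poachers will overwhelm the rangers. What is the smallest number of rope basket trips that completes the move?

9

Counting alone: each trip to the east ledge takes at most 3 across and each return brings at least 1 back, so after t trips out (and t−1 returns) at most 3t − (t−1) of the 11 are across; that first reaches 11 at t = 5, so at least 9 crossings are needed.
The plan below uses exactly 9 crossings, so it is optimal:
1. 3 poachers → the east ledge.  (the west ledge: 6R 2P; the east ledge: 0R 3P)
2. 1 poacher ← the west ledge.  (the west ledge: 6R 3P; the east ledge: 0R 2P)
3. 3 rangers → the east ledge.  (the west ledge: 3R 3P; the east ledge: 3R 2P)
4. 1 ranger ← the west ledge.  (the west ledge: 4R 3P; the east ledge: 2R 2P)
5. 2 rangers and 1 poacher → the east ledge.  (the west ledge: 2R 2P; the east ledge: 4R 3P)
6. 1 ranger ← the west ledge.  (the west ledge: 3R 2P; the east ledge: 3R 3P)
7. 2 rangers and 1 poacher → the east ledge.  (the west ledge: 1R 1P; the east ledge: 5R 4P)
8. 1 ranger ← the west ledge.  (the west ledge: 2R 1P; the east ledge: 4R 4P)
9. 2 rangers and 1 poacher → the east ledge.  (the west ledge: 0R 0P; the east ledge: 6R 5P)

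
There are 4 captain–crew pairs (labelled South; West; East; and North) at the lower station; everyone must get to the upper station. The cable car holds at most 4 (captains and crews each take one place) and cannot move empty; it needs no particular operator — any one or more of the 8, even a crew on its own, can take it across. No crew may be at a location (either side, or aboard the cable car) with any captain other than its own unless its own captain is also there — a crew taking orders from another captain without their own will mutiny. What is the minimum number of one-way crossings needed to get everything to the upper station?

5

Counting alone: each trip to the upper station takes at most 4 across and each return brings at least 1 back, so after t trips out (and t−1 returns) at most 4t − (t−1) of the 8 are across; that first reaches 8 at t = 3, so at least 5 crossings are needed.
The plan below uses exactly 5 crossings, so it is optimal:
1. captain South and crew South cross → the upper station.
2. captain South crosses ← the lower station.
3. captain East, captain North, captain South, and captain West cross → the upper station.
4. crew South crosses ← the lower station.
5. crew East, crew North, crew South, and crew West cross → the upper station.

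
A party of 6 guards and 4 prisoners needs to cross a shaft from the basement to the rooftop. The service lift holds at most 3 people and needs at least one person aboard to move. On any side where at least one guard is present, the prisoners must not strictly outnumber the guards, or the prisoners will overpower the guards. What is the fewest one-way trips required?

9

Counting alone: each trip to the rooftop takes at most 3 across and each return brings at least 1 back, so after t trips out (and t−1 returns) at most 3t − (t−1) of the 10 are across; that first reaches 10 at t = 5, so at least 9 crossings are needed.
The plan below uses exactly 9 crossings, so it is optimal:
1. 2 prisoners → the rooftop.  (the basement: 6G 2P; the rooftop: 0G 2P)
2. 1 prisoner ← the basement.  (the basement: 6G 3P; the rooftop: 0G 1P)
3. 3 prisoners → the rooftop.  (the basement: 6G 0P; the rooftop: 0G 4P)
4. 1 prisoner ← the basement.  (the basement: 6G 1P; the rooftop: 0G 3P)
5. 3 guards → the rooftop.  (the basement: 3G 1P; the rooftop: 3G 3P)
6. 1 prisoner ← the basement.  (the basement: 3G 2P; the rooftop: 3G 2P)
7. 1 guard and 2 prisoners → the rooftop.  (the basement: 2G 0P; the rooftop: 4G 4P)
8. 1 prisoner ← the basement.  (the basement: 2G 1P; the rooftop: 4G 3P)
9. 2 guards and 1 prisoner → the rooftop.  (the basement: 0G 0P; the rooftop: 6G 4P)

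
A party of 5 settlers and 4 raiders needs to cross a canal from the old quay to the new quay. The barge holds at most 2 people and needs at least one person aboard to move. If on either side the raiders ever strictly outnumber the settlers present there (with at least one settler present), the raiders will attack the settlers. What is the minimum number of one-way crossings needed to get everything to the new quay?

Counting alone: each trip to the new quay takes at most 2 across and each return brings at least 1 back, so after t trips out (and t−1 returns) at most 2t − (t−1) of the 9 are across; that first reaches 9 at t = 8, so at least 15 crossings are needed.
The plan below uses exactly 15 crossings, so it is optimal:
1. 2 raiders → the new quay.  (the old quay: 5S 2R; the new quay: 0S 2R)
2. 1 raider ← the old quay.  (the old quay: 5S 3R; the new quay: 0S 1R)
3. 2 raiders → the new quay.  (the old quay: 5S 1R; the new quay: 0S 3R)
4. 1 raider ← the old quay.  (the old quay: 5S 2R; the new quay: 0S 2R)
5. 2 settlers → the new quay.  (the old quay: 3S 2R; the new quay: 2S 2R)
6. 1 raider ← the old quay.  (the old quay: 3S 3R; the new quay: 2S 1R)
7. 1 settler and 1 raider → the new quay.  (the old quay: 2S 2R; the new quay: 3S 2R)
8. 1 settler ← the old quay.  (the old quay: 3S 2R; the new quay: 2S 2R)
9. 1 settler and 1 raider → the new quay.  (the old quay: 2S 1R; the new quay: 3S 3R)
10. 1 raider ← the old quay.  (the old quay: 2S 2R; the new quay: 3S 2R)
11. 1 settler and 1 raider → the new quay.  (the old quay: 1S 1R; the new quay: 4S 3R)
12. 1 settler ← the old quay.  (the old quay: 2S 1R; the new quay: 3S 3R)
13. 1 settler and 1 raider → the new quay.  (the old quay: 1S 0R; the new quay: 4S 4R)
14. 1 raider ← the old quay.  (the old quay: 1S 1R; the new quay: 4S 3R)
15. 1 settler and 1 raider → the new quay.  (the old quay: 0S 0R; the new quay: 5S 4R)

15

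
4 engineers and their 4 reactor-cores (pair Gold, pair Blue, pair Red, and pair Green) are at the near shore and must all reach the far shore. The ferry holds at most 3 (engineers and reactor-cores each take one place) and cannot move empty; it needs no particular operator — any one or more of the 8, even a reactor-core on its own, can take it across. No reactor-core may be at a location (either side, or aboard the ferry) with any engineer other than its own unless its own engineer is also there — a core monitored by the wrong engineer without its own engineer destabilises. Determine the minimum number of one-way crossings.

Counting alone: each trip to the far shore takes at most 3 across and each return brings at least 1 back, so after t trips out (and t−1 returns) at most 3t − (t−1) of the 8 are across; that first reaches 8 at t = 4, so at least 7 crossings are needed.
The safety rule pushes this higher. Following every safe sequence of crossings, the most of the 8 that can be at the far shore as the ferry arrives there on crossing 7 is 7 — never all 8.
So no plan with fewer than 9 crossings exists, and this one achieves 9:
1. engineer Gold and reactor-core Gold cross → the far shore.
2. engineer Gold crosses ← the near shore.
3. engineer Blue, engineer Gold, and reactor-core Blue cross → the far shore.
4. engineer Gold and reactor-core Gold cross ← the near shore.
5. engineer Gold, engineer Green, and engineer Red cross → the far shore.
6. reactor-core Blue crosses ← the near shore.
7. reactor-core Blue and reactor-core Gold cross → the far shore.
8. reactor-core Gold crosses ← the near shore.
9. reactor-core Gold, reactor-core Green, and reactor-core Red cross → the far shore.

9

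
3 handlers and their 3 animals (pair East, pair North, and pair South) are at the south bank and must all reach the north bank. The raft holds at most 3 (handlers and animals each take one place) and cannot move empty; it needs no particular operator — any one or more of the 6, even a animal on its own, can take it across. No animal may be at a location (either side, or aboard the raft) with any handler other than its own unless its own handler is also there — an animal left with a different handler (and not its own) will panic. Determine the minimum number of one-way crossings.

Counting alone: each trip to the north bank takes at most 3 across and each return brings at least 1 back, so after t trips out (and t−1 returns) at most 3t − (t−1) of the 6 are across; that first reaches 6 at t = 3, so at least 5 crossings are needed.
The plan below uses exactly 5 crossings, so it is optimal:
1. animal East and handler East cross → the north bank.
2. handler East crosses ← the south bank.
3. handler East, handler North, and handler South cross → the north bank.
4. animal East crosses ← the south bank.
5. animal East, animal North, and animal South cross → the north bank.

5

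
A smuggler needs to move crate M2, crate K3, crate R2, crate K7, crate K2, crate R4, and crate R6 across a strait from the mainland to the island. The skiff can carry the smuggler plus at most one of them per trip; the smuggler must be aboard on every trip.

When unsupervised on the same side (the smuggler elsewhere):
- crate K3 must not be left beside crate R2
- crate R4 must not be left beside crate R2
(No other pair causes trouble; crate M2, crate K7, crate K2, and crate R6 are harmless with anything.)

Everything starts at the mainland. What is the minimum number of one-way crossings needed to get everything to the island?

15

Counting alone: the smuggler can take at most 1 across per trip to the island, so moving all 7 needs at least 7 loaded trips out, with a return between consecutive ones — at least 13 crossings.
The safety rule pushes this higher. Following every safe sequence of crossings, the most of the 7 that can be at the island as the skiff arrives there on crossing 13 is 6 — never all 7.
So no plan with fewer than 15 crossings exists, and this one achieves 15:
1. Smuggler goes to the island with crate R2.
2. Smuggler goes back to the mainland alone.
3. Smuggler goes to the island with crate M2.
4. Smuggler goes back to the mainland alone.
5. Smuggler goes to the island with crate K3.
6. Smuggler goes back to the mainland with crate R2.
7. Smuggler goes to the island with crate R4.
8. Smuggler goes back to the mainland alone.
9. Smuggler goes to the island with crate K7.
10. Smuggler goes back to the mainland alone.
11. Smuggler goes to the island with crate K2.
12. Smuggler goes back to the mainland alone.
13. Smuggler goes to the island with crate R6.
14. Smuggler goes back to the mainland alone.
15. Smuggler goes to the island with crate R2.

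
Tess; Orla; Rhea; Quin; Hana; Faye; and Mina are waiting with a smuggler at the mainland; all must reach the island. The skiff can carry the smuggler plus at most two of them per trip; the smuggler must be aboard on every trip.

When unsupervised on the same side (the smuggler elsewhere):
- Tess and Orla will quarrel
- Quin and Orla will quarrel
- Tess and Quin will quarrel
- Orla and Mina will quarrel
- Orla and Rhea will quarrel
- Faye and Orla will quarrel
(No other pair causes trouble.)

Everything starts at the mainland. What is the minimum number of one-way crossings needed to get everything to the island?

11

Counting alone: the smuggler can take at most 2 across per trip to the island, so moving all 7 needs at least 4 loaded trips out, with a return between consecutive ones — at least 7 crossings.
The safety rule pushes this higher. Following every safe sequence of crossings, the most of the 7 that can be at the island as the skiff arrives there on crossings 7, 9 is 5, 6 respectively — never all 7.
So no plan with fewer than 11 crossings exists, and this one achieves 11:
1. Smuggler goes to the island with Orla and Tess.
2. Smuggler goes back to the mainland with Tess.
3. Smuggler goes to the island with Rhea and Tess.
4. Smuggler goes back to the mainland with Orla.
5. Smuggler goes to the island with Hana and Orla.
6. Smuggler goes back to the mainland with Orla.
7. Smuggler goes to the island with Faye and Orla.
8. Smuggler goes back to the mainland with Orla.
9. Smuggler goes to the island with Mina and Orla.
10. Smuggler goes back to the mainland with Orla.
11. Smuggler goes to the island with Orla and Quin.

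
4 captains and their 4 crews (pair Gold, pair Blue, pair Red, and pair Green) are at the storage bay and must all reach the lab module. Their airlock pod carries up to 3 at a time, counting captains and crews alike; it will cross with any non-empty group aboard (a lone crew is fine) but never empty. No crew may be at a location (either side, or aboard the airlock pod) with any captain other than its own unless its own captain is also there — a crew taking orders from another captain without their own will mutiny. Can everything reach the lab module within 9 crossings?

Yes

Yes — this plan uses 9 crossings (≤ 9):
1. captain Gold and crew Gold cross → the lab module.
2. captain Gold crosses ← the storage bay.
3. captain Blue, captain Gold, and crew Blue cross → the lab module.
4. captain Gold and crew Gold cross ← the storage bay.
5. captain Gold, captain Green, and captain Red cross → the lab module.
6. crew Blue crosses ← the storage bay.
7. crew Blue and crew Gold cross → the lab module.
8. crew Gold crosses ← the storage bay.
9. crew Gold, crew Green, and crew Red cross → the lab module.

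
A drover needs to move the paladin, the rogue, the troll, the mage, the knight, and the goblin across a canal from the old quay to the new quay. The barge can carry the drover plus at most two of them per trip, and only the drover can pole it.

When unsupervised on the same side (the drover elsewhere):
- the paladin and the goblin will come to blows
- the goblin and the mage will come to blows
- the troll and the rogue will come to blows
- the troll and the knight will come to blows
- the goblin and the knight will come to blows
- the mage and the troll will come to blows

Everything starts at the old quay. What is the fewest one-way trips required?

Counting alone: the drover can take at most 2 across per trip to the new quay, so moving all 6 needs at least 3 loaded trips out, with a return between consecutive ones — at least 5 crossings.
The safety rule pushes this higher. Following every safe sequence of crossings, the most of the 6 that can be at the new quay as the barge arrives there on crossing 5 is 4 — never all 6.
So no plan with fewer than 7 crossings exists, and this one achieves 7:
1. Drover goes to the new quay with the goblin and the troll.
2. Drover goes back to the old quay alone.
3. Drover goes to the new quay with the paladin and the rogue.
4. Drover goes back to the old quay with the goblin and the troll.
5. Drover goes to the new quay with the knight and the mage.
6. Drover goes back to the old quay alone.
7. Drover goes to the new quay with the goblin and the troll.

7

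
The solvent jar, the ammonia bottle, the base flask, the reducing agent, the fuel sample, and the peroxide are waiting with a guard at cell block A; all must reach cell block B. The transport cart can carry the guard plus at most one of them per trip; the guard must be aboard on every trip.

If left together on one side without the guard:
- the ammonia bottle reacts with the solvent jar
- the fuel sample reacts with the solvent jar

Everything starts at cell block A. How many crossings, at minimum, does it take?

13

Counting alone: the guard can take at most 1 across per trip to cell block B, so moving all 6 needs at least 6 loaded trips out, with a return between consecutive ones — at least 11 crossings.
The safety rule pushes this higher. Following every safe sequence of crossings, the most of the 6 that can be at cell block B as the transport cart arrives there on crossing 11 is 5 — never all 6.
So no plan with fewer than 13 crossings exists, and this one achieves 13:
1. Guard goes to cell block B with the solvent jar.
2. Guard goes back to cell block A alone.
3. Guard goes to cell block B with the ammonia bottle.
4. Guard goes back to cell block A with the solvent jar.
5. Guard goes to cell block B with the fuel sample.
6. Guard goes back to cell block A alone.
7. Guard goes to cell block B with the base flask.
8. Guard goes back to cell block A alone.
9. Guard goes to cell block B with the reducing agent.
10. Guard goes back to cell block A alone.
11. Guard goes to cell block B with the peroxide.
12. Guard goes back to cell block A alone.
13. Guard goes to cell block B with the solvent jar.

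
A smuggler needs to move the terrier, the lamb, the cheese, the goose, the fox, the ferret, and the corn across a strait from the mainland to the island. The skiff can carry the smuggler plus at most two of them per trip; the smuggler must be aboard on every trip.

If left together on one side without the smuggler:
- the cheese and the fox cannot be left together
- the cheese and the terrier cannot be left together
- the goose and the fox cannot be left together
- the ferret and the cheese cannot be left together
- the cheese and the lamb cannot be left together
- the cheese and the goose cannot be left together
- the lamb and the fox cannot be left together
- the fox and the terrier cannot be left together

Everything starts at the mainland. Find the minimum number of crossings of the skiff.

impossible

Following every safe sequence of crossings from the start, the most of the 7 that can be at the island as the skiff arrives there on crossings 1, 3, 5, 7 is 2, 3, 4, 5 respectively; the best ever achieved is 5 of 7.
From crossing 9 on, no configuration arises that was not already reachable earlier: only 38 distinct safe configurations (who is on which side, and where the skiff is) can ever be reached, none of them has everyone across, and every continuation just revisits them. So no valid plan exists.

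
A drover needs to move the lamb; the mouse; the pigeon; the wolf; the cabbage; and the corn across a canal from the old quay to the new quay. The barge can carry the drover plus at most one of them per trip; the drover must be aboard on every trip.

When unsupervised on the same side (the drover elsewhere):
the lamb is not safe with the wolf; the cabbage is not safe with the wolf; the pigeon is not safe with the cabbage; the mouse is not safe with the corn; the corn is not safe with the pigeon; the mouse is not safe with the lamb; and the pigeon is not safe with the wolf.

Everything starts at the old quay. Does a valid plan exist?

No

Whatever the first load, the items left behind include a forbidden pair without the drover. No opening move is safe, so no plan exists.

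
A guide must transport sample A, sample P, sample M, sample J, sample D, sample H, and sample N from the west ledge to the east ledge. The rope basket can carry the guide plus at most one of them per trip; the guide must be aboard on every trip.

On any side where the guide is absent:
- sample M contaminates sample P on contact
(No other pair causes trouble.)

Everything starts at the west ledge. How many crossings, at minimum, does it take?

Counting alone: the guide can take at most 1 across per trip to the east ledge, so moving all 7 needs at least 7 loaded trips out, with a return between consecutive ones — at least 13 crossings.
The plan below uses exactly 13 crossings, so it is optimal:
1. Guide goes to the east ledge with sample P.  [the west ledge: sample A, sample D, sample H, sample J, sample M, sample N | the east ledge: sample P]
2. Guide goes back to the west ledge alone.  [the west ledge: sample A, sample D, sample H, sample J, sample M, sample N | the east ledge: sample P]
3. Guide goes to the east ledge with sample A.  [the west ledge: sample D, sample H, sample J, sample M, sample N | the east ledge: sample A, sample P]
4. Guide goes back to the west ledge alone.  [the west ledge: sample D, sample H, sample J, sample M, sample N | the east ledge: sample A, sample P]
5. Guide goes to the east ledge with sample J.  [the west ledge: sample D, sample H, sample M, sample N | the east ledge: sample A, sample J, sample P]
6. Guide goes back to the west ledge alone.  [the west ledge: sample D, sample H, sample M, sample N | the east ledge: sample A, sample J, sample P]
7. Guide goes to the east ledge with sample D.  [the west ledge: sample H, sample M, sample N | the east ledge: sample A, sample D, sample J, sample P]
8. Guide goes back to the west ledge alone.  [the west ledge: sample H, sample M, sample N | the east ledge: sample A, sample D, sample J, sample P]
9. Guide goes to the east ledge with sample H.  [the west ledge: sample M, sample N | the east ledge: sample A, sample D, sample H, sample J, sample P]
10. Guide goes back to the west ledge alone.  [the west ledge: sample M, sample N | the east ledge: sample A, sample D, sample H, sample J, sample P]
11. Guide goes to the east ledge with sample N.  [the west ledge: sample M | the east ledge: sample A, sample D, sample H, sample J, sample N, sample P]
12. Guide goes back to the west ledge alone.  [the west ledge: sample M | the east ledge: sample A, sample D, sample H, sample J, sample N, sample P]
13. Guide goes to the east ledge with sample M.  [the west ledge: — | the east ledge: sample A, sample D, sample H, sample J, sample M, sample N, sample P]

13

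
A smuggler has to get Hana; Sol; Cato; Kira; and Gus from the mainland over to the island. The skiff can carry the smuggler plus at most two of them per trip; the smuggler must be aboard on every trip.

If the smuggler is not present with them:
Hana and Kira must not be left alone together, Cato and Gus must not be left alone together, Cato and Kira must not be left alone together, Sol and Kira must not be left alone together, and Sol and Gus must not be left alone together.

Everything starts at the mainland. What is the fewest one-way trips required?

7

Counting alone: the smuggler can take at most 2 across per trip to the island, so moving all 5 needs at least 3 loaded trips out, with a return between consecutive ones — at least 5 crossings.
The safety rule pushes this higher. Following every safe sequence of crossings, the most of the 5 that can be at the island as the skiff arrives there on crossing 5 is 4 — never all 5.
So no plan with fewer than 7 crossings exists, and this one achieves 7:
1. Smuggler goes to the island with Gus and Kira.  [the mainland: Cato, Hana, Sol | the island: Gus, Kira]
2. Smuggler goes back to the mainland alone.  [the mainland: Cato, Hana, Sol | the island: Gus, Kira]
3. Smuggler goes to the island with Hana.  [the mainland: Cato, Sol | the island: Gus, Hana, Kira]
4. Smuggler goes back to the mainland with Kira.  [the mainland: Cato, Kira, Sol | the island: Gus, Hana]
5. Smuggler goes to the island with Cato and Sol.  [the mainland: Kira | the island: Cato, Gus, Hana, Sol]
6. Smuggler goes back to the mainland with Gus.  [the mainland: Gus, Kira | the island: Cato, Hana, Sol]
7. Smuggler goes to the island with Gus and Kira.  [the mainland: — | the island: Cato, Gus, Hana, Kira, Sol]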